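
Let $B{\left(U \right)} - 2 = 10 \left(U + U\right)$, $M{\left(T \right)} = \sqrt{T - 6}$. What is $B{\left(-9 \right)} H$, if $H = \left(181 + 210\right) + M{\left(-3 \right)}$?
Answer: $-69598 - 534 i \approx -69598.0 - 534.0 i$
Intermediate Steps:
$M{\left(T \right)} = \sqrt{-6 + T}$
$B{\left(U \right)} = 2 + 20 U$ ($B{\left(U \right)} = 2 + 10 \left(U + U\right) = 2 + 10 \cdot 2 U = 2 + 20 U$)
$H = 391 + 3 i$ ($H = \left(181 + 210\right) + \sqrt{-6 - 3} = 391 + \sqrt{-9} = 391 + 3 i \approx 391.0 + 3.0 i$)
$B{\left(-9 \right)} H = \left(2 + 20 \left(-9\right)\right) \left(391 + 3 i\right) = \left(2 - 180\right) \left(391 + 3 i\right) = - 178 \left(391 + 3 i\right) = -69598 - 534 i$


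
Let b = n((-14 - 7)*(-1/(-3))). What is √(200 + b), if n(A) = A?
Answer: √193 ≈ 13.892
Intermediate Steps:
b = -7 (b = (-14 - 7)*(-1/(-3)) = -(-21)*(-1)/3 = -21*⅓ = -7)
√(200 + b) = √(200 - 7) = √193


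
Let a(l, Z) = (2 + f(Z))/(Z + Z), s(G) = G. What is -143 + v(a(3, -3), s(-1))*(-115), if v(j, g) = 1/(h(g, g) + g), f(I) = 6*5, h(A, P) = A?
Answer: -171/2 ≈ -85.500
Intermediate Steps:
f(I) = 30
a(l, Z) = 16/Z (a(l, Z) = (2 + 30)/(Z + Z) = 32/((2*Z)) = 32*(1/(2*Z)) = 16/Z)
v(j, g) = 1/(2*g) (v(j, g) = 1/(g + g) = 1/(2*g))
-143 + v(a(3, -3), s(-1))*(-115) = -143 + ((½)/(-1))*(-115) = -143 + ((½)*(-1))*(-115) = -143 - ½*(-115) = -143 + 115/2 = -171/2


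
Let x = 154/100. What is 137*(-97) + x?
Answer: -664373/50 ≈ -13287.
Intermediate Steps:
x = 77/50 (x = 154*(1/100) = 77/50 ≈ 1.5400)
137*(-97) + x = 137*(-97) + 77/50 = -13289 + 77/50 = -664373/50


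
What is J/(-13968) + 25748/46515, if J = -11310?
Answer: 49207373/36095640 ≈ 1.3632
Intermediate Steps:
J/(-13968) + 25748/46515 = -11310/(-13968) + 25748/46515 = -11310*(-1/13968) + 25748*(1/46515) = 1885/2328 + 25748/46515 = 49207373/36095640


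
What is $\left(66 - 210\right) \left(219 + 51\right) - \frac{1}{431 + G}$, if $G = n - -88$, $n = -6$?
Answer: $- \frac{19945441}{513} \approx -38880.0$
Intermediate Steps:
$G = 82$ ($G = -6 - -88 = -6 + 88 = 82$)
$\left(66 - 210\right) \left(219 + 51\right) - \frac{1}{431 + G} = \left(66 - 210\right) \left(219 + 51\right) - \frac{1}{431 + 82} = \left(-144\right) 270 - \frac{1}{513} = -38880 - \frac{1}{513} = - \frac{19945441}{513}$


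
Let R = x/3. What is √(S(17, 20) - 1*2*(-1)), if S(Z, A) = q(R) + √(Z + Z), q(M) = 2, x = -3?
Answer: √(4 + √34) ≈ 3.1354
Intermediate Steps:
R = -1 (R = -3/3 = -3*⅓ = -1)
S(Z, A) = 2 + √2*√Z (S(Z, A) = 2 + √(Z + Z) = 2 + √(2*Z) = 2 + √2*√Z)
√(S(17, 20) - 1*2*(-1)) = √((2 + √2*√17) - 1*2*(-1)) = √((2 + √34) - 2*(-1)) = √((2 + √34) + 2) = √(4 + √34)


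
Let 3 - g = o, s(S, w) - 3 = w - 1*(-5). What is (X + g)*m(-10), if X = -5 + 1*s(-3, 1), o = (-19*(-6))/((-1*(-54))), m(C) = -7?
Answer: -308/9 ≈ -34.222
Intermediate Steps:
s(S, w) = 8 + w (s(S, w) = 3 + (w - 1*(-5)) = 3 + (w + 5) = 3 + (5 + w) = 8 + w)
o = 19/9 (o = 114/54 = 114*(1/54) = 19/9 ≈ 2.1111)
g = 8/9 (g = 3 - 1*19/9 = 3 - 19/9 = 8/9 ≈ 0.88889)
X = 4 (X = -5 + 1*(8 + 1) = -5 + 1*9 = -5 + 9 = 4)
(X + g)*m(-10) = (4 + 8/9)*(-7) = (44/9)*(-7) = -308/9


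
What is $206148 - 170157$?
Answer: $35991$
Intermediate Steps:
$206148 - 170157 = 35991$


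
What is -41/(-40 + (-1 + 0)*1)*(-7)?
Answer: -7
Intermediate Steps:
-41/(-40 + (-1 + 0)*1)*(-7) = -41/(-40 - 1*1)*(-7) = -41/(-40 - 1)*(-7) = -41/(-41)*(-7) = -41*(-1/41)*(-7) = 1*(-7) = -7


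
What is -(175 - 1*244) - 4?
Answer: 65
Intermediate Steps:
-(175 - 1*244) - 4 = -(175 - 244) - 4 = -1*(-69) - 4 = 69 - 4 = 65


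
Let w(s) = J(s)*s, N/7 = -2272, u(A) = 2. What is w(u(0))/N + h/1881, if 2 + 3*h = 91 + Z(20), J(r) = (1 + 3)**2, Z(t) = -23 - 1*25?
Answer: 14734/2804571 ≈ 0.0052536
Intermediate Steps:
Z(t) = -48 (Z(t) = -23 - 25 = -48)
N = -15904 (N = 7*(-2272) = -15904)
J(r) = 16 (J(r) = 4**2 = 16)
h = 41/3 (h = -2/3 + (91 - 48)/3 = -2/3 + (1/3)*43 = -2/3 + 43/3 = 41/3 ≈ 13.667)
w(s) = 16*s
w(u(0))/N + h/1881 = (16*2)/(-15904) + (41/3)/1881 = 32*(-1/15904) + (41/3)*(1/1881) = -1/497 + 41/5643 = 14734/2804571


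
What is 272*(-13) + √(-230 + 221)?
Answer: -3536 + 3*I ≈ -3536.0 + 3.0*I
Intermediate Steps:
272*(-13) + √(-230 + 221) = -3536 + √(-9) = -3536 + 3*I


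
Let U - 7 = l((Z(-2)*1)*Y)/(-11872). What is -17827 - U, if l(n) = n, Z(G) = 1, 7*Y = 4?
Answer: -370519183/20776 ≈ -17834.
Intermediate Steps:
Y = 4/7 (Y = (⅐)*4 = 4/7 ≈ 0.57143)
U = 145431/20776 (U = 7 + ((1*1)*(4/7))/(-11872) = 7 + (1*(4/7))*(-1/11872) = 7 + (4/7)*(-1/11872) = 7 - 1/20776 = 145431/20776 ≈ 7.0000)
-17827 - U = -17827 - 1*145431/20776 = -17827 - 145431/20776 = -370519183/20776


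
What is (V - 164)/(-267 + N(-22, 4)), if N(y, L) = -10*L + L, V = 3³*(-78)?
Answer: 2270/303 ≈ 7.4917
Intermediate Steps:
V = -2106 (V = 27*(-78) = -2106)
N(y, L) = -9*L
(V - 164)/(-267 + N(-22, 4)) = (-2106 - 164)/(-267 - 9*4) = -2270/(-267 - 36) = -2270/(-303) = -2270*(-1/303) = 2270/303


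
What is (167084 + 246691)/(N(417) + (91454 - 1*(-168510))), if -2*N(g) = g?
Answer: 827550/519511 ≈ 1.5929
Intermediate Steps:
N(g) = -g/2
(167084 + 246691)/(N(417) + (91454 - 1*(-168510))) = (167084 + 246691)/(-½*417 + (91454 - 1*(-168510))) = 413775/(-417/2 + (91454 + 168510)) = 413775/(-417/2 + 259964) = 413775/(519511/2) = 413775*(2/519511) = 827550/519511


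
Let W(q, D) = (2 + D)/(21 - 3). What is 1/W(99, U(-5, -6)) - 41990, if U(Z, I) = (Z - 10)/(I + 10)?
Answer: -294002/7 ≈ -42000.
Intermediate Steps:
U(Z, I) = (-10 + Z)/(10 + I)
W(q, D) = 1/9 + D/18 (W(q, D) = (2 + D)/18 = (2 + D)*(1/18) = 1/9 + D/18)
1/W(99, U(-5, -6)) - 41990 = 1/(1/9 + ((-10 - 5)/(10 - 6))/18) - 41990 = 1/(1/9 + (-15/4)/18) - 41990 = 1/(1/9 + ((1/4)*(-15))/18) - 41990 = 1/(1/9 + (1/18)*(-15/4)) - 41990 = 1/(1/9 - 5/24) - 41990 = 1/(-7/72) - 41990 = -72/7 - 41990 = -294002/7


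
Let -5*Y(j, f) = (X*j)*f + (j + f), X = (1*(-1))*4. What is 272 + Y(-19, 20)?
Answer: -161/5 ≈ -32.200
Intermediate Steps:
X = -4 (X = -1*4 = -4)
Y(j, f) = -f/5 - j/5 + 4*f*j/5 (Y(j, f) = -((-4*j)*f + (j + f))/5 = -(-4*f*j + (f + j))/5 = -(f + j - 4*f*j)/5 = -f/5 - j/5 + 4*f*j/5)
272 + Y(-19, 20) = 272 + (-⅕*20 - ⅕*(-19) + (⅘)*20*(-19)) = 272 + (-4 + 19/5 - 304) = 272 - 1521/5 = -161/5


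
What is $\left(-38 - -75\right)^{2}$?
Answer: $1369$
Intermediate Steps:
$\left(-38 - -75\right)^{2} = \left(-38 + 75\right)^{2} = 37^{2} = 1369$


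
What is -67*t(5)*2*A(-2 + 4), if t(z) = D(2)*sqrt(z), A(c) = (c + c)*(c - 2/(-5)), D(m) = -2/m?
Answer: 6432*sqrt(5)/5 ≈ 2876.5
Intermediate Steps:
A(c) = 2*c*(2/5 + c) (A(c) = (2*c)*(c - 2*(-1/5)) = (2*c)*(c + 2/5) = (2*c)*(2/5 + c) = 2*c*(2/5 + c))
t(z) = -sqrt(z) (t(z) = (-2/2)*sqrt(z) = (-2*1/2)*sqrt(z) = -sqrt(z))
-67*t(5)*2*A(-2 + 4) = -67*-sqrt(5)*2*2*(-2 + 4)*(2 + 5*(-2 + 4))/5 = -67*(-2*sqrt(5))*(2/5)*2*(2 + 5*2) = -67*(-2*sqrt(5))*(2/5)*2*(2 + 10) = -67*(-2*sqrt(5))*(2/5)*2*12 = -67*(-2*sqrt(5))*48/5 = -(-6432)*sqrt(5)/5 = 6432*sqrt(5)/5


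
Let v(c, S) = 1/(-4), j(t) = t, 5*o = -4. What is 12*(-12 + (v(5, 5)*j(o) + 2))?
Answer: -588/5 ≈ -117.60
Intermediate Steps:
o = -⅘ (o = (⅕)*(-4) = -⅘ ≈ -0.80000)
v(c, S) = -¼
12*(-12 + (v(5, 5)*j(o) + 2)) = 12*(-12 + (-¼*(-⅘) + 2)) = 12*(-12 + (⅕ + 2)) = 12*(-12 + 11/5) = 12*(-49/5) = -588/5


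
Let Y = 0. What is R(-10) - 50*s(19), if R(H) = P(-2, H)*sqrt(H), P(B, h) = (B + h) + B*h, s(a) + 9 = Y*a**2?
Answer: 450 + 8*I*sqrt(10) ≈ 450.0 + 25.298*I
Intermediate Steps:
s(a) = -9 (s(a) = -9 + 0*a**2 = -9 + 0 = -9)
P(B, h) = B + h + B*h
R(H) = sqrt(H)*(-2 - H) (R(H) = (-2 + H - 2*H)*sqrt(H) = (-2 - H)*sqrt(H) = sqrt(H)*(-2 - H))
R(-10) - 50*s(19) = sqrt(-10)*(-2 - 1*(-10)) - 50*(-9) = (I*sqrt(10))*(-2 + 10) + 450 = (I*sqrt(10))*8 + 450 = 8*I*sqrt(10) + 450 = 450 + 8*I*sqrt(10)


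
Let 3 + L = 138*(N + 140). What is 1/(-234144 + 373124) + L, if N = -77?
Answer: 1207875181/138980 ≈ 8691.0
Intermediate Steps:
L = 8691 (L = -3 + 138*(-77 + 140) = -3 + 138*63 = -3 + 8694 = 8691)
1/(-234144 + 373124) + L = 1/(-234144 + 373124) + 8691 = 1/138980 + 8691 = 1207875181/138980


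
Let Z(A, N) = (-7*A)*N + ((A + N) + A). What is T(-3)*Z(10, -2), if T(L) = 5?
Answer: 790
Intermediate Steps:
Z(A, N) = N + 2*A - 7*A*N (Z(A, N) = -7*A*N + (N + 2*A) = N + 2*A - 7*A*N)
T(-3)*Z(10, -2) = 5*(-2 + 2*10 - 7*10*(-2)) = 5*(-2 + 20 + 140) = 5*158 = 790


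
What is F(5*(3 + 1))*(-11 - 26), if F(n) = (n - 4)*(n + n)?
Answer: -23680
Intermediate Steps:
F(n) = 2*n*(-4 + n) (F(n) = (-4 + n)*(2*n) = 2*n*(-4 + n))
F(5*(3 + 1))*(-11 - 26) = (2*(5*(3 + 1))*(-4 + 5*(3 + 1)))*(-11 - 26) = (2*(5*4)*(-4 + 5*4))*(-37) = (2*20*(-4 + 20))*(-37) = (2*20*16)*(-37) = 640*(-37) = -23680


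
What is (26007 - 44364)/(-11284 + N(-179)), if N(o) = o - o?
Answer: 18357/11284 ≈ 1.6268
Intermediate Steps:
N(o) = 0
(26007 - 44364)/(-11284 + N(-179)) = (26007 - 44364)/(-11284 + 0) = -18357/(-11284) = -18357*(-1/11284) = 18357/11284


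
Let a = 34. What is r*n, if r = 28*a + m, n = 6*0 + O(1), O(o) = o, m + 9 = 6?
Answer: 949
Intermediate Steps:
m = -3 (m = -9 + 6 = -3)
n = 1 (n = 6*0 + 1 = 0 + 1 = 1)
r = 949 (r = 28*34 - 3 = 952 - 3 = 949)
r*n = 949*1 = 949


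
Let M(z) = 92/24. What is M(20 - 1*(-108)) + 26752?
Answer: 160535/6 ≈ 26756.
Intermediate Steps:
M(z) = 23/6 (M(z) = 92*(1/24) = 23/6)
M(20 - 1*(-108)) + 26752 = 23/6 + 26752 = 160535/6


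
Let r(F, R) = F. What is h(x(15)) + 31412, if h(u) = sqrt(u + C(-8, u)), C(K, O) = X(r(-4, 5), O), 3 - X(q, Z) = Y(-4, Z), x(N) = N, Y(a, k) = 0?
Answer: 31412 + 3*sqrt(2) ≈ 31416.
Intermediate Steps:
X(q, Z) = 3 (X(q, Z) = 3 - 1*0 = 3 + 0 = 3)
C(K, O) = 3
h(u) = sqrt(3 + u) (h(u) = sqrt(u + 3) = sqrt(3 + u))
h(x(15)) + 31412 = sqrt(3 + 15) + 31412 = sqrt(18) + 31412 = 3*sqrt(2) + 31412 = 31412 + 3*sqrt(2)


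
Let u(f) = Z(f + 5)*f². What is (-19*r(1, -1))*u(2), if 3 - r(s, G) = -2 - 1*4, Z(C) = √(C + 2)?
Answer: -2052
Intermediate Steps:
Z(C) = √(2 + C)
r(s, G) = 9 (r(s, G) = 3 - (-2 - 1*4) = 3 - (-2 - 4) = 3 - 1*(-6) = 3 + 6 = 9)
u(f) = f²*√(7 + f) (u(f) = √(2 + (f + 5))*f² = √(2 + (5 + f))*f² = √(7 + f)*f² = f²*√(7 + f))
(-19*r(1, -1))*u(2) = (-19*9)*(2²*√(7 + 2)) = -684*√9 = -684*3 = -171*12 = -2052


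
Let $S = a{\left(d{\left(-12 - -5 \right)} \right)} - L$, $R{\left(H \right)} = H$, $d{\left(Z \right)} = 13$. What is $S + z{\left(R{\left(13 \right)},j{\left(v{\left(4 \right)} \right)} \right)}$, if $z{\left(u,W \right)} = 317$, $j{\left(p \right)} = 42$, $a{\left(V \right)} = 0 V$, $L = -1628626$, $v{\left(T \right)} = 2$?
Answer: $1628943$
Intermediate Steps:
$a{\left(V \right)} = 0$
$S = 1628626$ ($S = 0 - -1628626 = 0 + 1628626 = 1628626$)
$S + z{\left(R{\left(13 \right)},j{\left(v{\left(4 \right)} \right)} \right)} = 1628626 + 317 = 1628943$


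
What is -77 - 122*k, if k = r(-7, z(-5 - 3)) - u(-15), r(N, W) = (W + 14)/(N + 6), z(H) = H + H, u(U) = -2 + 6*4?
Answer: 2363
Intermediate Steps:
u(U) = 22 (u(U) = -2 + 24 = 22)
z(H) = 2*H
r(N, W) = (14 + W)/(6 + N)
k = -20 (k = (14 + 2*(-5 - 3))/(6 - 7) - 1*22 = (14 + 2*(-8))/(-1) - 22 = -(14 - 16) - 22 = -1*(-2) - 22 = 2 - 22 = -20)
-77 - 122*k = -77 - 122*(-20) = -77 + 2440 = 2363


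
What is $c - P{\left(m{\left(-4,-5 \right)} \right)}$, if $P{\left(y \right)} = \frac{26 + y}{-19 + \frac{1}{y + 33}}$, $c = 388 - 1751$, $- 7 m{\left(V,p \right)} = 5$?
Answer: $- \frac{13620755}{10003} \approx -1361.7$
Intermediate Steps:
$m{\left(V,p \right)} = - \frac{5}{7}$ ($m{\left(V,p \right)} = \left(- \frac{1}{7}\right) 5 = - \frac{5}{7}$)
$c = -1363$
$P{\left(y \right)} = \frac{26 + y}{-19 + \frac{1}{33 + y}}$
$c - P{\left(m{\left(-4,-5 \right)} \right)} = -1363 - \frac{-858 - \left(- \frac{5}{7}\right)^{2} - - \frac{295}{7}}{626 + 19 \left(- \frac{5}{7}\right)} = -1363 - \frac{-858 - \frac{25}{49} + \frac{295}{7}}{626 - \frac{95}{7}} = -1363 - \frac{-858 - \frac{25}{49} + \frac{295}{7}}{\frac{4287}{7}} = -1363 - \frac{7}{4287} \left(- \frac{40002}{49}\right) = -1363 - - \frac{13334}{10003} = -1363 + \frac{13334}{10003} = - \frac{13620755}{10003}$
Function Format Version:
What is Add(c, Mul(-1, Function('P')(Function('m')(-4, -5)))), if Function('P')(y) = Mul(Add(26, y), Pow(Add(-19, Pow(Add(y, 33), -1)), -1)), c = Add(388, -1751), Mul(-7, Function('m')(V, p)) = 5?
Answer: Rational(-13620755, 10003) ≈ -1361.7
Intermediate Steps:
Function('m')(V, p) = Rational(-5, 7) (Function('m')(V, p) = Mul(Rational(-1, 7), 5) = Rational(-5, 7))
c = -1363
Function('P')(y) = Mul(Pow(Add(-19, Pow(Add(33, y), -1)), -1), Add(26, y)) (Function('P')(y) = Mul(Add(26, y), Pow(Add(-19, Pow(Add(33, y), -1)), -1)) = Mul(Pow(Add(-19, Pow(Add(33, y), -1)), -1), Add(26, y)))
Add(c, Mul(-1, Function('P')(Function('m')(-4, -5)))) = Add(-1363, Mul(-1, Mul(Pow(Add(626, Mul(19, Rational(-5, 7))), -1), Add(-858, Mul(-1, Pow(Rational(-5, 7), 2)), Mul(-59, Rational(-5, 7)))))) = Add(-1363, Mul(-1, Mul(Pow(Add(626, Rational(-95, 7)), -1), Add(-858, Mul(-1, Rational(25, 49)), Rational(295, 7))))) = Add(-1363, Mul(-1, Mul(Pow(Rational(4287, 7), -1), Add(-858, Rational(-25, 49), Rational(295, 7))))) = Add(-1363, Mul(-1, Mul(Rational(7, 4287), Rational(-40002, 49)))) = Add(-1363, Mul(-1, Rational(-13334, 10003))) = Add(-1363, Rational(13334, 10003)) = Rational(-13620755, 10003)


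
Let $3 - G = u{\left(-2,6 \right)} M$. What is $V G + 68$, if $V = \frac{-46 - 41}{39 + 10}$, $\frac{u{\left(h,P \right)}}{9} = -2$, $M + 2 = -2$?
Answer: $\frac{9335}{49} \approx 190.51$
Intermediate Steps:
$M = -4$ ($M = -2 - 2 = -4$)
$u{\left(h,P \right)} = -18$ ($u{\left(h,P \right)} = 9 \left(-2\right) = -18$)
$V = - \frac{87}{49} \approx -1.7755$
$G = -69$ ($G = 3 - \left(-18\right) \left(-4\right) = 3 - 72 = -69$)
$V G + 68 = \left(- \frac{87}{49}\right) \left(-69\right) + 68 = \frac{6003}{49} + 68 = \frac{9335}{49}$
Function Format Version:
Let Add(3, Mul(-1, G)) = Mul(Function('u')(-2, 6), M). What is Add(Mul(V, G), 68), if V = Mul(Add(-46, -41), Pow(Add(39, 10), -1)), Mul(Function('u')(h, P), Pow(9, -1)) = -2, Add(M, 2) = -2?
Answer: Rational(9335, 49) ≈ 190.51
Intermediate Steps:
M = -4 (M = Add(-2, -2) = -4)
Function('u')(h, P) = -18 (Function('u')(h, P) = Mul(9, -2) = -18)
V = Rational(-87, 49) (V = Mul(-87, Pow(49, -1)) = Mul(-87, Rational(1, 49)) = Rational(-87, 49) ≈ -1.7755)
G = -69 (G = Add(3, Mul(-1, Mul(-18, -4))) = Add(3, Mul(-1, 72)) = Add(3, -72) = -69)
Add(Mul(V, G), 68) = Add(Mul(Rational(-87, 49), -69), 68) = Add(Rational(6003, 49), 68) = Rational(9335, 49)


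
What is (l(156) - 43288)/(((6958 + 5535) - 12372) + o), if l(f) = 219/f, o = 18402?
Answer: -2250903/963196 ≈ -2.3369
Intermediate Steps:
(l(156) - 43288)/(((6958 + 5535) - 12372) + o) = (219/156 - 43288)/(((6958 + 5535) - 12372) + 18402) = (219*(1/156) - 43288)/((12493 - 12372) + 18402) = (73/52 - 43288)/(121 + 18402) = -2250903/52/18523 = -2250903/52*1/18523 = -2250903/963196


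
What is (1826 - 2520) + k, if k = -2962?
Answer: -3656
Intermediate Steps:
(1826 - 2520) + k = (1826 - 2520) - 2962 = -694 - 2962 = -3656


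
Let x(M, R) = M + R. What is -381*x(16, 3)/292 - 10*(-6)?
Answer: 10281/292 ≈ 35.209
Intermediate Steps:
-381*x(16, 3)/292 - 10*(-6) = -381/(292/(16 + 3)) - 10*(-6) = -381/(292/19) + 60 = -381/(292*(1/19)) + 60 = -381/292/19 + 60 = -381*19/292 + 60 = -7239/292 + 60 = 10281/292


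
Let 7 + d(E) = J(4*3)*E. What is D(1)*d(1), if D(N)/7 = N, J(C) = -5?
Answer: -84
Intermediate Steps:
d(E) = -7 - 5*E
D(N) = 7*N
D(1)*d(1) = (7*1)*(-7 - 5*1) = 7*(-7 - 5) = 7*(-12) = -84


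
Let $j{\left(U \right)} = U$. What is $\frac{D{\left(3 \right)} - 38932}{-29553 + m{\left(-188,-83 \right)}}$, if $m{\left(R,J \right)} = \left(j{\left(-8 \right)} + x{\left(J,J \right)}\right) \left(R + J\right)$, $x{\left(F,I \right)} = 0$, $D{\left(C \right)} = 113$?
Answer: $\frac{38819}{27385} \approx 1.4175$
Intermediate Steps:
$m{\left(R,J \right)} = - 8 J - 8 R$ ($m{\left(R,J \right)} = \left(-8 + 0\right) \left(R + J\right) = - 8 \left(J + R\right) = - 8 J - 8 R$)
$\frac{D{\left(3 \right)} - 38932}{-29553 + m{\left(-188,-83 \right)}} = \frac{113 - 38932}{-29553 - -2168} = - \frac{38819}{-29553 + \left(664 + 1504\right)} = - \frac{38819}{-29553 + 2168} = - \frac{38819}{-27385} = \left(-38819\right) \left(- \frac{1}{27385}\right) = \frac{38819}{27385}$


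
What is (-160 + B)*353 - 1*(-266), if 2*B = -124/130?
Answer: -3664853/65 ≈ -56382.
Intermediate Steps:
B = -31/65 (B = (-124/130)/2 = (-124*1/130)/2 = (½)*(-62/65) = -31/65 ≈ -0.47692)
(-160 + B)*353 - 1*(-266) = (-160 - 31/65)*353 - 1*(-266) = -10431/65*353 + 266 = -3682143/65 + 266 = -3664853/65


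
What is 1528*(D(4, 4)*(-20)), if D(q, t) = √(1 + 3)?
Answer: -61120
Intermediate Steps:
D(q, t) = 2 (D(q, t) = √4 = 2)
1528*(D(4, 4)*(-20)) = 1528*(2*(-20)) = 1528*(-40) = -61120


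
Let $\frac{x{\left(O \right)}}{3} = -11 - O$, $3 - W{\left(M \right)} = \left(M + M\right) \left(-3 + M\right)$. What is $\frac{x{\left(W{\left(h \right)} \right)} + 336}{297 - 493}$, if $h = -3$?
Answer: $- \frac{201}{98} \approx -2.051$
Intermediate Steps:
$W{\left(M \right)} = 3 - 2 M \left(-3 + M\right)$ ($W{\left(M \right)} = 3 - \left(M + M\right) \left(-3 + M\right) = 3 - 2 M \left(-3 + M\right)$)
$x{\left(O \right)} = -33 - 3 O$ ($x{\left(O \right)} = 3 \left(-11 - O\right) = -33 - 3 O$)
$\frac{x{\left(W{\left(h \right)} \right)} + 336}{297 - 493} = \frac{\left(-33 - 3 \left(3 - 2 \left(-3\right)^{2} + 6 \left(-3\right)\right)\right) + 336}{297 - 493} = \frac{\left(-33 - 3 \left(3 - 18 - 18\right)\right) + 336}{-196} = \left(\left(-33 - 3 \left(3 - 18 - 18\right)\right) + 336\right) \left(- \frac{1}{196}\right) = \left(\left(-33 - -99\right) + 336\right) \left(- \frac{1}{196}\right) = \left(\left(-33 + 99\right) + 336\right) \left(- \frac{1}{196}\right) = \left(66 + 336\right) \left(- \frac{1}{196}\right) = 402 \left(- \frac{1}{196}\right) = - \frac{201}{98}$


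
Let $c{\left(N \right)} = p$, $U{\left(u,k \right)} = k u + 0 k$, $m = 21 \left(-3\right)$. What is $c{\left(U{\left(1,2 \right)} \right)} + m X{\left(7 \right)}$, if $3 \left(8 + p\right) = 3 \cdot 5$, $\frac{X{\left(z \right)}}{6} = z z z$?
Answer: $-129657$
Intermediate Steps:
$m = -63$
$X{\left(z \right)} = 6 z^{3}$ ($X{\left(z \right)} = 6 z z z = 6 z^{2} z = 6 z^{3}$)
$p = -3$ ($p = -8 + \frac{3 \cdot 5}{3} = -8 + \frac{1}{3} \cdot 15 = -8 + 5 = -3$)
$U{\left(u,k \right)} = k u$ ($U{\left(u,k \right)} = k u + 0 = k u$)
$c{\left(N \right)} = -3$
$c{\left(U{\left(1,2 \right)} \right)} + m X{\left(7 \right)} = -3 - 63 \cdot 6 \cdot 7^{3} = -3 - 63 \cdot 6 \cdot 343 = -3 - 129654 = -129657$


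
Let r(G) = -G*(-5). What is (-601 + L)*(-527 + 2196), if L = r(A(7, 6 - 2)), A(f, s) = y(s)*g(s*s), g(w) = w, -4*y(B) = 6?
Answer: -1203349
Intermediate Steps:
y(B) = -3/2 (y(B) = -1/4*6 = -3/2)
A(f, s) = -3*s**2/2 (A(f, s) = -3*s*s/2 = -3*s**2/2)
r(G) = 5*G
L = -120 (L = 5*(-3*(6 - 2)**2/2) = 5*(-3/2*4**2) = 5*(-3/2*16) = 5*(-24) = -120)
(-601 + L)*(-527 + 2196) = (-601 - 120)*(-527 + 2196) = -721*1669 = -1203349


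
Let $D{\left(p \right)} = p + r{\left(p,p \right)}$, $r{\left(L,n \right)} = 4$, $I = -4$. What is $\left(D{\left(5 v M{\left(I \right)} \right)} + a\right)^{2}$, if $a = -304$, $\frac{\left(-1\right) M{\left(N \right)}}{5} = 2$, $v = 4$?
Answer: $250000$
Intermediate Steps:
$M{\left(N \right)} = -10$ ($M{\left(N \right)} = \left(-5\right) 2 = -10$)
$D{\left(p \right)} = 4 + p$ ($D{\left(p \right)} = p + 4 = 4 + p$)
$\left(D{\left(5 v M{\left(I \right)} \right)} + a\right)^{2} = \left(\left(4 + 5 \cdot 4 \left(-10\right)\right) - 304\right)^{2} = \left(\left(4 + 20 \left(-10\right)\right) - 304\right)^{2} = \left(\left(4 - 200\right) - 304\right)^{2} = \left(-196 - 304\right)^{2} = \left(-500\right)^{2} = 250000$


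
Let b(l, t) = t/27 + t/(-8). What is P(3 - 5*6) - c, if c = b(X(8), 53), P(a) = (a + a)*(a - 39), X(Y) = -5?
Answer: 770831/216 ≈ 3568.7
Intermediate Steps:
P(a) = 2*a*(-39 + a) (P(a) = (2*a)*(-39 + a) = 2*a*(-39 + a))
b(l, t) = -19*t/216 (b(l, t) = t*(1/27) + t*(-1/8) = t/27 - t/8 = -19*t/216)
c = -1007/216 (c = -19/216*53 = -1007/216 ≈ -4.6620)
P(3 - 5*6) - c = 2*(3 - 5*6)*(-39 + (3 - 5*6)) - 1*(-1007/216) = 2*(3 - 30)*(-39 + (3 - 30)) + 1007/216 = 2*(-27)*(-39 - 27) + 1007/216 = 2*(-27)*(-66) + 1007/216 = 3564 + 1007/216 = 770831/216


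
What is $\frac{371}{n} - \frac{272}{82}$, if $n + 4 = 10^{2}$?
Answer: $\frac{2155}{3936} \approx 0.54751$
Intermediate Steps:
$n = 96$ ($n = -4 + 10^{2} = -4 + 100 = 96$)
$\frac{371}{n} - \frac{272}{82} = \frac{371}{96} - \frac{272}{82} = 371 \cdot \frac{1}{96} - \frac{136}{41} = \frac{371}{96} - \frac{136}{41} = \frac{2155}{3936}$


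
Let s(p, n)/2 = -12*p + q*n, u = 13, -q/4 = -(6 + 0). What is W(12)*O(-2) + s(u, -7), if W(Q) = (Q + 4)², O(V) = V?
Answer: -1160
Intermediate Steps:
q = 24 (q = -(-4)*(6 + 0) = -(-4)*6 = -4*(-6) = 24)
W(Q) = (4 + Q)²
s(p, n) = -24*p + 48*n (s(p, n) = 2*(-12*p + 24*n) = -24*p + 48*n)
W(12)*O(-2) + s(u, -7) = (4 + 12)²*(-2) + (-24*13 + 48*(-7)) = 16²*(-2) + (-312 - 336) = 256*(-2) - 648 = -512 - 648 = -1160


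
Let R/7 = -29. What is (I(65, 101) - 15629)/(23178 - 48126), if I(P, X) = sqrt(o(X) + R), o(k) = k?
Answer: 15629/24948 - I*sqrt(102)/24948 ≈ 0.62646 - 0.00040482*I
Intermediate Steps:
R = -203 (R = 7*(-29) = -203)
I(P, X) = sqrt(-203 + X) (I(P, X) = sqrt(X - 203) = sqrt(-203 + X))
(I(65, 101) - 15629)/(23178 - 48126) = (sqrt(-203 + 101) - 15629)/(23178 - 48126) = (sqrt(-102) - 15629)/(-24948) = (I*sqrt(102) - 15629)*(-1/24948) = (-15629 + I*sqrt(102))*(-1/24948) = 15629/24948 - I*sqrt(102)/24948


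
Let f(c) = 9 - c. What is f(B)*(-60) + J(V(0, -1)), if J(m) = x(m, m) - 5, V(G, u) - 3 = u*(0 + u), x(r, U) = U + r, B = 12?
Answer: 183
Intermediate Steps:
V(G, u) = 3 + u² (V(G, u) = 3 + u*(0 + u) = 3 + u*u = 3 + u²)
J(m) = -5 + 2*m (J(m) = (m + m) - 5 = 2*m - 5 = -5 + 2*m)
f(B)*(-60) + J(V(0, -1)) = (9 - 1*12)*(-60) + (-5 + 2*(3 + (-1)²)) = (9 - 12)*(-60) + (-5 + 2*(3 + 1)) = -3*(-60) + (-5 + 2*4) = 180 + (-5 + 8) = 180 + 3 = 183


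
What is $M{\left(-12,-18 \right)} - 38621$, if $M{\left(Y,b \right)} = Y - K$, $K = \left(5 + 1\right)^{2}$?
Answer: $-38669$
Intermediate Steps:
$K = 36$ ($K = 6^{2} = 36$)
$M{\left(Y,b \right)} = -36 + Y$ ($M{\left(Y,b \right)} = Y - 36 = -36 + Y$)
$M{\left(-12,-18 \right)} - 38621 = \left(-36 - 12\right) - 38621 = -48 - 38621 = -38669$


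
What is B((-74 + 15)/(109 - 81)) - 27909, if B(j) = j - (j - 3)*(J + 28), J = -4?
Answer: -778079/28 ≈ -27789.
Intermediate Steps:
B(j) = 72 - 23*j (B(j) = j - (j - 3)*(-4 + 28) = j - (-3 + j)*24 = j - (-72 + 24*j) = j + (72 - 24*j) = 72 - 23*j)
B((-74 + 15)/(109 - 81)) - 27909 = (72 - 23*(-74 + 15)/(109 - 81)) - 27909 = (72 - (-1357)/28) - 27909 = (72 - 23*(-59/28)) - 27909 = (72 + 1357/28) - 27909 = 3373/28 - 27909 = -778079/28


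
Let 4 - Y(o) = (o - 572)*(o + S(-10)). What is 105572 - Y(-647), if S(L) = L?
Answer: 906451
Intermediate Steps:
Y(o) = 4 - (-572 + o)*(-10 + o) (Y(o) = 4 - (o - 572)*(o - 10) = 4 - (-572 + o)*(-10 + o))
105572 - Y(-647) = 105572 - (-5716 - 1*(-647)² + 582*(-647)) = 105572 - (-5716 - 1*418609 - 376554) = 105572 - (-5716 - 418609 - 376554) = 105572 - 1*(-800879) = 105572 + 800879 = 906451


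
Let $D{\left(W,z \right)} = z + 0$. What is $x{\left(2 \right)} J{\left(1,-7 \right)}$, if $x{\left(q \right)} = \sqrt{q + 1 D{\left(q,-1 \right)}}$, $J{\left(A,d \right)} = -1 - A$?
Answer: $-2$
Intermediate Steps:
$D{\left(W,z \right)} = z$
$x{\left(q \right)} = \sqrt{-1 + q}$ ($x{\left(q \right)} = \sqrt{q + 1 \left(-1\right)} = \sqrt{q - 1} = \sqrt{-1 + q}$)
$x{\left(2 \right)} J{\left(1,-7 \right)} = \sqrt{-1 + 2} \left(-1 - 1\right) = \sqrt{1} \left(-1 - 1\right) = 1 \left(-2\right) = -2$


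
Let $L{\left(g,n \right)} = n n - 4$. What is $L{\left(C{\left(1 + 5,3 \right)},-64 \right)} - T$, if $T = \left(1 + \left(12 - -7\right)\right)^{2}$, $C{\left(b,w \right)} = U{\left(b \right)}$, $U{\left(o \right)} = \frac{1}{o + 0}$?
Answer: $3692$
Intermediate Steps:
$U{\left(o \right)} = \frac{1}{o}$
$C{\left(b,w \right)} = \frac{1}{b}$
$L{\left(g,n \right)} = -4 + n^{2}$ ($L{\left(g,n \right)} = n^{2} - 4 = -4 + n^{2}$)
$T = 400$ ($T = \left(1 + \left(12 + 7\right)\right)^{2} = \left(1 + 19\right)^{2} = 20^{2} = 400$)
$L{\left(C{\left(1 + 5,3 \right)},-64 \right)} - T = \left(-4 + \left(-64\right)^{2}\right) - 400 = \left(-4 + 4096\right) - 400 = 4092 - 400 = 3692$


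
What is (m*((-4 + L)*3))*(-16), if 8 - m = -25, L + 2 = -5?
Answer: 17424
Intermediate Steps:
L = -7 (L = -2 - 5 = -7)
m = 33 (m = 8 - 1*(-25) = 8 + 25 = 33)
(m*((-4 + L)*3))*(-16) = (33*((-4 - 7)*3))*(-16) = (33*(-11*3))*(-16) = (33*(-33))*(-16) = -1089*(-16) = 17424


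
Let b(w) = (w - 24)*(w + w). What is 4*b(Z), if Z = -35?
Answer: 16520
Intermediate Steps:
b(w) = 2*w*(-24 + w) (b(w) = (-24 + w)*(2*w) = 2*w*(-24 + w))
4*b(Z) = 4*(2*(-35)*(-24 - 35)) = 4*(2*(-35)*(-59)) = 4*4130 = 16520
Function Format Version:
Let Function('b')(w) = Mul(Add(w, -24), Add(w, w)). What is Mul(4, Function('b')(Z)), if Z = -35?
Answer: 16520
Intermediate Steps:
Function('b')(w) = Mul(2, w, Add(-24, w)) (Function('b')(w) = Mul(Add(-24, w), Mul(2, w)) = Mul(2, w, Add(-24, w)))
Mul(4, Function('b')(Z)) = Mul(4, Mul(2, -35, Add(-24, -35))) = Mul(4, Mul(2, -35, -59)) = Mul(4, 4130) = 16520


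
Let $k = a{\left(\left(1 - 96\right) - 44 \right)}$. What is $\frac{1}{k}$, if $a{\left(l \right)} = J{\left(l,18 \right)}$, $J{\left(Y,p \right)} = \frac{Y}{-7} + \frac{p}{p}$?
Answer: $\frac{7}{146} \approx 0.047945$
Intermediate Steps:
$J{\left(Y,p \right)} = 1 - \frac{Y}{7}$ ($J{\left(Y,p \right)} = Y \left(- \frac{1}{7}\right) + 1 = - \frac{Y}{7} + 1 = 1 - \frac{Y}{7}$)
$a{\left(l \right)} = 1 - \frac{l}{7}$
$k = \frac{146}{7}$ ($k = 1 - \frac{\left(1 - 96\right) - 44}{7} = 1 - \frac{-95 - 44}{7} = 1 - - \frac{139}{7} = 1 + \frac{139}{7} = \frac{146}{7} \approx 20.857$)
$\frac{1}{k} = \frac{1}{\frac{146}{7}} = \frac{7}{146}$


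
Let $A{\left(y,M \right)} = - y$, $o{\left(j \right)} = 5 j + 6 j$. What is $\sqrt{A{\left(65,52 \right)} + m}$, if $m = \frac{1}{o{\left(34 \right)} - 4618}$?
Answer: $\frac{i \sqrt{292688521}}{2122} \approx 8.0623 i$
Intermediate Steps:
$o{\left(j \right)} = 11 j$
$m = - \frac{1}{4244}$ ($m = \frac{1}{11 \cdot 34 - 4618} = \frac{1}{374 - 4618} = \frac{1}{-4244} = - \frac{1}{4244} \approx -0.00023563$)
$\sqrt{A{\left(65,52 \right)} + m} = \sqrt{\left(-1\right) 65 - \frac{1}{4244}} = \sqrt{-65 - \frac{1}{4244}} = \sqrt{- \frac{275861}{4244}} = \frac{i \sqrt{292688521}}{2122}$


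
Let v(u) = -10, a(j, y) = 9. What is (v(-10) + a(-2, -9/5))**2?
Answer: 1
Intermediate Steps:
(v(-10) + a(-2, -9/5))**2 = (-10 + 9)**2 = (-1)**2 = 1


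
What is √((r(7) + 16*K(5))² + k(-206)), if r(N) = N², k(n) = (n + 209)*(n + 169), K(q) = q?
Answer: √16530 ≈ 128.57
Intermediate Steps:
k(n) = (169 + n)*(209 + n) (k(n) = (209 + n)*(169 + n) = (169 + n)*(209 + n))
√((r(7) + 16*K(5))² + k(-206)) = √((7² + 16*5)² + (35321 + (-206)² + 378*(-206))) = √((49 + 80)² + (35321 + 42436 - 77868)) = √(129² - 111) = √(16641 - 111) = √16530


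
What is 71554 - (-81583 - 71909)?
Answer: 225046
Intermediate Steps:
71554 - (-81583 - 71909) = 71554 - 1*(-153492) = 71554 + 153492 = 225046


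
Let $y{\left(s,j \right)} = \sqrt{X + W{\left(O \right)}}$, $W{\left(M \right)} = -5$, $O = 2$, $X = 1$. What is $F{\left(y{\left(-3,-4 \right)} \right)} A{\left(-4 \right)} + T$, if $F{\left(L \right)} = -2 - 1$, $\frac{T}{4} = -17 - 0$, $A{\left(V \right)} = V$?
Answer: $-56$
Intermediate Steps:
$y{\left(s,j \right)} = 2 i$ ($y{\left(s,j \right)} = \sqrt{1 - 5} = \sqrt{-4} = 2 i$)
$T = -68$ ($T = 4 \left(-17 - 0\right) = 4 \left(-17 + 0\right) = 4 \left(-17\right) = -68$)
$F{\left(L \right)} = -3$
$F{\left(y{\left(-3,-4 \right)} \right)} A{\left(-4 \right)} + T = \left(-3\right) \left(-4\right) - 68 = 12 - 68 = -56$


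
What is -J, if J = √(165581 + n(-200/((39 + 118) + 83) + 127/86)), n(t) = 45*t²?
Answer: -√306193714/43 ≈ -406.94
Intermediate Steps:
J = √306193714/43 (J = √(165581 + 45*(-200/((39 + 118) + 83) + 127/86)²) = √(165581 + 45*(-200/(157 + 83) + 127*(1/86))²) = √(165581 + 45*(-200/240 + 127/86)²) = √(165581 + 45*(-200*1/240 + 127/86)²) = √(165581 + 45*(-⅚ + 127/86)²) = √(165581 + 45*(83/129)²) = √(165581 + 45*(6889/16641)) = √(165581 + 34445/1849) = √(306193714/1849) = √306193714/43 ≈ 406.94)
-J = -√306193714/43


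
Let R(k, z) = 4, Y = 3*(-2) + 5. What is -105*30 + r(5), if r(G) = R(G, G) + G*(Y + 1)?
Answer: -3146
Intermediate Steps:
Y = -1 (Y = -6 + 5 = -1)
r(G) = 4 (r(G) = 4 + G*(-1 + 1) = 4 + G*0 = 4 + 0 = 4)
-105*30 + r(5) = -105*30 + 4 = -3150 + 4 = -3146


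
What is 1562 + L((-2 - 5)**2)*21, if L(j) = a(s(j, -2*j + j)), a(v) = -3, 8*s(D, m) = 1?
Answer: 1499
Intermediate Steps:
s(D, m) = 1/8 (s(D, m) = (1/8)*1 = 1/8)
L(j) = -3
1562 + L((-2 - 5)**2)*21 = 1562 - 3*21 = 1562 - 63 = 1499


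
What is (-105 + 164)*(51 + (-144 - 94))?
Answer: -11033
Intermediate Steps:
(-105 + 164)*(51 + (-144 - 94)) = 59*(51 - 238) = 59*(-187) = -11033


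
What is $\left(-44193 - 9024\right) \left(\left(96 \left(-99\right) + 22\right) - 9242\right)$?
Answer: $996435108$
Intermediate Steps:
$\left(-44193 - 9024\right) \left(\left(96 \left(-99\right) + 22\right) - 9242\right) = - 53217 \left(\left(-9504 + 22\right) - 9242\right) = - 53217 \left(-9482 - 9242\right) = \left(-53217\right) \left(-18724\right) = 996435108$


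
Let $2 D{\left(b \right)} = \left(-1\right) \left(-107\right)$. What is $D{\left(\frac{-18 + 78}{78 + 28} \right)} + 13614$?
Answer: $\frac{27335}{2} \approx 13668.0$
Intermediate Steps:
$D{\left(b \right)} = \frac{107}{2}$ ($D{\left(b \right)} = \frac{\left(-1\right) \left(-107\right)}{2} = \frac{1}{2} \cdot 107 = \frac{107}{2}$)
$D{\left(\frac{-18 + 78}{78 + 28} \right)} + 13614 = \frac{107}{2} + 13614 = \frac{27335}{2}$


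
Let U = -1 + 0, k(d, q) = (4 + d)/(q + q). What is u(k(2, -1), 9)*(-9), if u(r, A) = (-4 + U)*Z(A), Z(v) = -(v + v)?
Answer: -810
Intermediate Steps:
k(d, q) = (4 + d)/(2*q) (k(d, q) = (4 + d)/((2*q)) = (4 + d)*(1/(2*q)) = (4 + d)/(2*q))
Z(v) = -2*v
U = -1
u(r, A) = 10*A (u(r, A) = (-4 - 1)*(-2*A) = -(-10)*A = 10*A)
u(k(2, -1), 9)*(-9) = (10*9)*(-9) = 90*(-9) = -810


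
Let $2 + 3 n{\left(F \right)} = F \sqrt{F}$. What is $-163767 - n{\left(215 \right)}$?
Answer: $- \frac{491299}{3} - \frac{215 \sqrt{215}}{3} \approx -1.6482 \cdot 10^{5}$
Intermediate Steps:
$n{\left(F \right)} = - \frac{2}{3} + \frac{F^{\frac{3}{2}}}{3}$ ($n{\left(F \right)} = - \frac{2}{3} + \frac{F \sqrt{F}}{3} = - \frac{2}{3} + \frac{F^{\frac{3}{2}}}{3}$)
$-163767 - n{\left(215 \right)} = -163767 - \left(- \frac{2}{3} + \frac{215^{\frac{3}{2}}}{3}\right) = -163767 - \left(- \frac{2}{3} + \frac{215 \sqrt{215}}{3}\right) = -163767 + \left(\frac{2}{3} - \frac{215 \sqrt{215}}{3}\right) = - \frac{491299}{3} - \frac{215 \sqrt{215}}{3}$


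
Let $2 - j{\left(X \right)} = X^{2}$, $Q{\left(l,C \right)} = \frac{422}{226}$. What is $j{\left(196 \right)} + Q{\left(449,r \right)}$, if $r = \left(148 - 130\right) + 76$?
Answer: $- \frac{4340571}{113} \approx -38412.0$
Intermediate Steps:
$r = 94$ ($r = 18 + 76 = 94$)
$Q{\left(l,C \right)} = \frac{211}{113}$ ($Q{\left(l,C \right)} = 422 \cdot \frac{1}{226} = \frac{211}{113}$)
$j{\left(X \right)} = 2 - X^{2}$
$j{\left(196 \right)} + Q{\left(449,r \right)} = \left(2 - 196^{2}\right) + \frac{211}{113} = \left(2 - 38416\right) + \frac{211}{113} = -38414 + \frac{211}{113} = - \frac{4340571}{113}$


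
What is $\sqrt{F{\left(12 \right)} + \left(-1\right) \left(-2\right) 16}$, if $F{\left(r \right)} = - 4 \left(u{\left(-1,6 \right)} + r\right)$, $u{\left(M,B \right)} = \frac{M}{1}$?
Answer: $2 i \sqrt{3} \approx 3.4641 i$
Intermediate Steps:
$u{\left(M,B \right)} = M$ ($u{\left(M,B \right)} = M 1 = M$)
$F{\left(r \right)} = 4 - 4 r$ ($F{\left(r \right)} = - 4 \left(-1 + r\right) = 4 - 4 r$)
$\sqrt{F{\left(12 \right)} + \left(-1\right) \left(-2\right) 16} = \sqrt{\left(4 - 48\right) + \left(-1\right) \left(-2\right) 16} = \sqrt{\left(4 - 48\right) + 2 \cdot 16} = \sqrt{-44 + 32} = \sqrt{-12} = 2 i \sqrt{3}$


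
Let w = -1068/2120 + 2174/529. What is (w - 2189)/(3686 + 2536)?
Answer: -3348191/9532580 ≈ -0.35124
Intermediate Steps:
w = 1010977/280370 (w = -1068*1/2120 + 2174*(1/529) = -267/530 + 2174/529 = 1010977/280370 ≈ 3.6059)
(w - 2189)/(3686 + 2536) = (1010977/280370 - 2189)/(3686 + 2536) = -612718953/280370/6222 = -612718953/280370*1/6222 = -3348191/9532580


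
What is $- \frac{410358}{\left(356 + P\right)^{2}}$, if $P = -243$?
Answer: $- \frac{410358}{12769} \approx -32.137$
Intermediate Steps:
$- \frac{410358}{\left(356 + P\right)^{2}} = - \frac{410358}{\left(356 - 243\right)^{2}} = - \frac{410358}{113^{2}} = - \frac{410358}{12769}$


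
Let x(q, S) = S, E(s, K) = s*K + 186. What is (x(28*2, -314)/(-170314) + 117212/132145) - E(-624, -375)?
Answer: -2635301862189241/11253071765 ≈ -2.3419e+5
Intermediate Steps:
E(s, K) = 186 + K*s (E(s, K) = K*s + 186 = 186 + K*s)
(x(28*2, -314)/(-170314) + 117212/132145) - E(-624, -375) = (-314/(-170314) + 117212/132145) - (186 - 375*(-624)) = (-314*(-1/170314) + 117212*(1/132145)) - (186 + 234000) = (157/85157 + 117212/132145) - 1*234186 = 10002169049/11253071765 - 234186 = -2635301862189241/11253071765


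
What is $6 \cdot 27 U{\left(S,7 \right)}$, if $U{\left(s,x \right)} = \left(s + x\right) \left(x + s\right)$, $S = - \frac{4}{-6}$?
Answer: $9522$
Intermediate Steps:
$S = \frac{2}{3}$ ($S = \left(-4\right) \left(- \frac{1}{6}\right) = \frac{2}{3} \approx 0.66667$)
$U{\left(s,x \right)} = \left(s + x\right)^{2}$ ($U{\left(s,x \right)} = \left(s + x\right) \left(s + x\right) = \left(s + x\right)^{2}$)
$6 \cdot 27 U{\left(S,7 \right)} = 6 \cdot 27 \left(\frac{2}{3} + 7\right)^{2} = 162 \left(\frac{23}{3}\right)^{2} = 162 \cdot \frac{529}{9} = 9522$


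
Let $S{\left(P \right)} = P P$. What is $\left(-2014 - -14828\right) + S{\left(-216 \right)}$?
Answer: $59470$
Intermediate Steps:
$S{\left(P \right)} = P^{2}$
$\left(-2014 - -14828\right) + S{\left(-216 \right)} = \left(-2014 - -14828\right) + \left(-216\right)^{2} = \left(-2014 + 14828\right) + 46656 = 12814 + 46656 = 59470$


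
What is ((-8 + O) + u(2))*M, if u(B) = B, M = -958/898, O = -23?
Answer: 13891/449 ≈ 30.938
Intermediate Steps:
M = -479/449 (M = -958*1/898 = -479/449 ≈ -1.0668)
((-8 + O) + u(2))*M = ((-8 - 23) + 2)*(-479/449) = (-31 + 2)*(-479/449) = -29*(-479/449) = 13891/449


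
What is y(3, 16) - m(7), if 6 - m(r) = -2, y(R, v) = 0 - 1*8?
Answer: -16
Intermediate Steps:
y(R, v) = -8 (y(R, v) = 0 - 8 = -8)
m(r) = 8 (m(r) = 6 - 1*(-2) = 6 + 2 = 8)
y(3, 16) - m(7) = -8 - 1*8 = -8 - 8 = -16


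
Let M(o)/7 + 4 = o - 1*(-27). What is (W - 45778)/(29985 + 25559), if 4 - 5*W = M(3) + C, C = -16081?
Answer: -212987/277720 ≈ -0.76691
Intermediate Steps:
M(o) = 161 + 7*o (M(o) = -28 + 7*(o - 1*(-27)) = -28 + 7*(o + 27) = -28 + 7*(27 + o) = -28 + (189 + 7*o) = 161 + 7*o)
W = 15903/5 (W = 4/5 - ((161 + 7*3) - 16081)/5 = 4/5 - ((161 + 21) - 16081)/5 = 4/5 - (182 - 16081)/5 = 4/5 - 1/5*(-15899) = 4/5 + 15899/5 = 15903/5 ≈ 3180.6)
(W - 45778)/(29985 + 25559) = (15903/5 - 45778)/(29985 + 25559) = -212987/5/55544 = -212987/5*1/55544 = -212987/277720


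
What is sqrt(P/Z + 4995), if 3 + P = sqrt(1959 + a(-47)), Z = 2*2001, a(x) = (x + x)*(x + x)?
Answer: sqrt(79999927974 + 4002*sqrt(10795))/4002 ≈ 70.676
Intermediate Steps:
a(x) = 4*x**2 (a(x) = (2*x)*(2*x) = 4*x**2)
Z = 4002
P = -3 + sqrt(10795) (P = -3 + sqrt(1959 + 4*(-47)**2) = -3 + sqrt(1959 + 4*2209) = -3 + sqrt(1959 + 8836) = -3 + sqrt(10795) ≈ 100.90)
sqrt(P/Z + 4995) = sqrt((-3 + sqrt(10795))/4002 + 4995) = sqrt((-3 + sqrt(10795))*(1/4002) + 4995) = sqrt((-1/1334 + sqrt(10795)/4002) + 4995) = sqrt(6663329/1334 + sqrt(10795)/4002)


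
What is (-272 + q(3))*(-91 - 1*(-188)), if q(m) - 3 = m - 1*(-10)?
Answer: -24832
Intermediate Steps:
q(m) = 13 + m (q(m) = 3 + (m - 1*(-10)) = 3 + (m + 10) = 3 + (10 + m) = 13 + m)
(-272 + q(3))*(-91 - 1*(-188)) = (-272 + (13 + 3))*(-91 - 1*(-188)) = (-272 + 16)*(-91 + 188) = -256*97 = -24832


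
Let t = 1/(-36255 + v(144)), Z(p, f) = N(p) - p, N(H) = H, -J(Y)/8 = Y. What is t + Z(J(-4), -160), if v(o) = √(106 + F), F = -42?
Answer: -1/36247 ≈ -2.7588e-5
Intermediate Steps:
J(Y) = -8*Y
v(o) = 8 (v(o) = √(106 - 42) = √64 = 8)
Z(p, f) = 0 (Z(p, f) = p - p = 0)
t = -1/36247 (t = 1/(-36255 + 8) = 1/(-36247) = -1/36247 ≈ -2.7588e-5)
t + Z(J(-4), -160) = -1/36247 + 0 = -1/36247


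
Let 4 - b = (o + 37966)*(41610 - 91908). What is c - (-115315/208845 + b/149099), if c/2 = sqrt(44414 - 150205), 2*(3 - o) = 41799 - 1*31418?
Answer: -68860819121456/6227716131 + 14*I*sqrt(2159) ≈ -11057.0 + 650.51*I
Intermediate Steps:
o = -10375/2 (o = 3 - (41799 - 1*31418)/2 = 3 - (41799 - 31418)/2 = 3 - 1/2*10381 = 3 - 10381/2 = -10375/2 ≈ -5187.5)
c = 14*I*sqrt(2159) (c = 2*sqrt(44414 - 150205) = 2*sqrt(-105791) = 2*(7*I*sqrt(2159)) = 14*I*sqrt(2159) ≈ 650.51*I)
b = 1648692997 (b = 4 - (-10375/2 + 37966)*(41610 - 91908) = 4 - 65557*(-50298)/2 = 4 - 1*(-1648692993) = 4 + 1648692993 = 1648692997)
c - (-115315/208845 + b/149099) = 14*I*sqrt(2159) - (-115315/208845 + 1648692997/149099) = 14*I*sqrt(2159) - (-115315*1/208845 + 1648692997*(1/149099)) = 14*I*sqrt(2159) - (-23063/41769 + 1648692997/149099) = 14*I*sqrt(2159) - 1*68860819121456/6227716131 = 14*I*sqrt(2159) - 68860819121456/6227716131 = -68860819121456/6227716131 + 14*I*sqrt(2159)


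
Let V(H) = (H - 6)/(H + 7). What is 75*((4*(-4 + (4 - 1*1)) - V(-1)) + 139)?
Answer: 20425/2 ≈ 10213.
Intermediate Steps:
V(H) = (-6 + H)/(7 + H)
75*((4*(-4 + (4 - 1*1)) - V(-1)) + 139) = 75*((4*(-4 + (4 - 1*1)) - (-6 - 1)/(7 - 1)) + 139) = 75*((4*(-4 + (4 - 1)) - (-7)/6) + 139) = 75*((4*(-4 + 3) - (-7)/6) + 139) = 75*((4*(-1) - 1*(-7/6)) + 139) = 75*((-4 + 7/6) + 139) = 75*(-17/6 + 139) = 75*(817/6) = 20425/2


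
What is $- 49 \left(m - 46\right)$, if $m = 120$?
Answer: $-3626$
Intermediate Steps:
$- 49 \left(m - 46\right) = - 49 \left(120 - 46\right) = \left(-49\right) 74 = -3626$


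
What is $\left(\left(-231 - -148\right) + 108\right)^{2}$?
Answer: $625$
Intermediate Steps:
$\left(\left(-231 - -148\right) + 108\right)^{2} = \left(\left(-231 + 148\right) + 108\right)^{2} = \left(-83 + 108\right)^{2} = 25^{2} = 625$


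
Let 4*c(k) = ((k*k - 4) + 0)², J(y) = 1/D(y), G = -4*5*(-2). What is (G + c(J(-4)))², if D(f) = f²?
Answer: 132993689579521/68719476736 ≈ 1935.3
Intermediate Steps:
G = 40 (G = -20*(-2) = 40)
J(y) = y⁻² (J(y) = 1/(y²) = y⁻²)
c(k) = (-4 + k²)²/4 (c(k) = ((k*k - 4) + 0)²/4 = ((k² - 4) + 0)²/4 = ((-4 + k²) + 0)²/4 = (-4 + k²)²/4)
(G + c(J(-4)))² = (40 + (-4 + ((-4)⁻²)²)²/4)² = (40 + (-4 + (1/16)²)²/4)² = (40 + (-4 + 1/256)²/4)² = (40 + (-1023/256)²/4)² = (40 + (¼)*(1046529/65536))² = (40 + 1046529/262144)² = (11532289/262144)² = 132993689579521/68719476736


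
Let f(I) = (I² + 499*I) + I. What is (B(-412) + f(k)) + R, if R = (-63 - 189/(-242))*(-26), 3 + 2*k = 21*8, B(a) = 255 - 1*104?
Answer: 24115273/484 ≈ 49825.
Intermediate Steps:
B(a) = 151 (B(a) = 255 - 104 = 151)
k = 165/2 (k = -3/2 + (21*8)/2 = -3/2 + (½)*168 = -3/2 + 84 = 165/2 ≈ 82.500)
R = 195741/121 (R = (-63 - 189*(-1/242))*(-26) = (-63 + 189/242)*(-26) = -15057/242*(-26) = 195741/121 ≈ 1617.7)
f(I) = I² + 500*I
(B(-412) + f(k)) + R = (151 + 165*(500 + 165/2)/2) + 195741/121 = (151 + (165/2)*(1165/2)) + 195741/121 = (151 + 192225/4) + 195741/121 = 192829/4 + 195741/121 = 24115273/484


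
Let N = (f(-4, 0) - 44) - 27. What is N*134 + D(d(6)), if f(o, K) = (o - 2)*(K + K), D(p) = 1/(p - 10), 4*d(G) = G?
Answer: -161740/17 ≈ -9514.1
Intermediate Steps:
d(G) = G/4
D(p) = 1/(-10 + p)
f(o, K) = 2*K*(-2 + o) (f(o, K) = (-2 + o)*(2*K) = 2*K*(-2 + o))
N = -71 (N = (2*0*(-2 - 4) - 44) - 27 = (2*0*(-6) - 44) - 27 = (0 - 44) - 27 = -44 - 27 = -71)
N*134 + D(d(6)) = -71*134 + 1/(-10 + (1/4)*6) = -9514 + 1/(-10 + 3/2) = -9514 + 1/(-17/2) = -9514 - 2/17 = -161740/17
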